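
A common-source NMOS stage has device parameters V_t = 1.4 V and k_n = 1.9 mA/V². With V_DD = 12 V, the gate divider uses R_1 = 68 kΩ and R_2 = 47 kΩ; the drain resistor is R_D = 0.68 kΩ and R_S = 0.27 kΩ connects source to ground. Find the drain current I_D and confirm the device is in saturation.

I_D ≈ 4.7 mA

V_G = V_DD·R_2/(R_1+R_2) = 12×47/115 = 4.9 V.
Assume saturation: I_D = (k_n/2)(V_GS − V_t)² with V_GS = V_G − I_D·R_S = 4.9 − 0.27·I_D.
Substituting gives 0.0693·I_D² − 2.8·I_D + 11.7 = 0, with roots I_D = 4.72 or 35.7 mA.
The root I_D = 35.7 mA gives V_GS = -4.73 V ≤ V_t, so take I_D = 4.72 mA.
Then V_GS = 3.63 V and V_DS = V_DD − I_D(R_D+R_S) = 12 − 4.72×0.95 = 7.51 V.
Saturation requires V_DS ≥ V_GS − V_t = 2.23 V; 7.51 ≥ 2.23 ✓.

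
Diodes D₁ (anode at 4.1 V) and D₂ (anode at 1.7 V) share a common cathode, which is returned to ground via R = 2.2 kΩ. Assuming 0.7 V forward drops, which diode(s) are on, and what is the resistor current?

Only D₁ conducts; I_R ≈ 1.5 mA

Assume both conduct. Then node N would need to be at both 4.1−0.7 = 3.4 V and 1.7−0.7 = 1 V, which is impossible.
Assume only D₁ conducts: V_N = 4.1 − 0.7 = 3.4 V, so I_R = 3.4/2.2 = 1.55 mA.
Check D₂: its anode-to-cathode voltage is 1.7 − 3.4 = -1.7 V < 0.7 V, so it is off. The assumption is consistent.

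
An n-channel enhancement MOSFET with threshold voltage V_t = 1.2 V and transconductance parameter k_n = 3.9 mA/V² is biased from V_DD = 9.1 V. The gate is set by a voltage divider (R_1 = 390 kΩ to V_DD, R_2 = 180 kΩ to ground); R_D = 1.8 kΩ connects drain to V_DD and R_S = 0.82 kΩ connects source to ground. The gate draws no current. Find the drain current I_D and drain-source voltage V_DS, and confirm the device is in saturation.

I_D ≈ 1.1 mA, V_DS ≈ 6.2 V

V_G = V_DD·R_2/(R_1+R_2) = 9.1×180/570 = 2.87 V.
Assume saturation: I_D = (k_n/2)(V_GS − V_t)² with V_GS = V_G − I_D·R_S = 2.87 − 0.82·I_D.
Substituting gives 1.31·I_D² − 6.35·I_D + 5.46 = 0, with roots I_D = 1.12 or 3.73 mA.
The root I_D = 3.73 mA gives V_GS = -0.183 V ≤ V_t, so take I_D = 1.12 mA.
Then V_GS = 1.96 V and V_DS = V_DD − I_D(R_D+R_S) = 9.1 − 1.12×2.62 = 6.17 V.
Saturation requires V_DS ≥ V_GS − V_t = 0.757 V; 6.17 ≥ 0.757 ✓.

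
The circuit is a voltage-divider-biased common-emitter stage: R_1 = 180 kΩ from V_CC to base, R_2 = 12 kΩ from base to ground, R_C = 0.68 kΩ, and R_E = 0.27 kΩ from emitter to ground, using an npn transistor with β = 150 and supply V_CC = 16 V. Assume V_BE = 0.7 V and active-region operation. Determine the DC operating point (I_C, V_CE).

I_C ≈ 0.87 mA, V_CE ≈ 15 V

Thevenize the base divider: V_Th = V_CC·R_2/(R_1+R_2) = 16×12/192 = 1 V, R_Th = R_1‖R_2 = 11.2 kΩ.
Base-emitter loop: V_Th = I_B·R_Th + V_BE + (β+1)I_B·R_E, so I_B = (1 − 0.7) / (11.2 + 151×0.27) = 0.00577 mA.
I_C = β·I_B = 150×0.00577 = 0.865 mA, and I_E = (β+1)I_B = 0.871 mA.
V_CE = V_CC − I_C·R_C − I_E·R_E = 16 − 0.865×0.68 − 0.871×0.27 = 15.2 V.
V_CE = 15.2 V > 0.2 V confirms active-region operation.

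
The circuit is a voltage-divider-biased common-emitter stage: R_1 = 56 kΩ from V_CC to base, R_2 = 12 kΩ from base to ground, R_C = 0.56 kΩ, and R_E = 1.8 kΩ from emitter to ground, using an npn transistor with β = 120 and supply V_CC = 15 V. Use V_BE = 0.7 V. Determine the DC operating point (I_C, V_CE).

Thevenize the base divider: V_Th = V_CC·R_2/(R_1+R_2) = 15×12/68 = 2.65 V, R_Th = R_1‖R_2 = 9.88 kΩ.
Base-emitter loop: V_Th = I_B·R_Th + V_BE + (β+1)I_B·R_E, so I_B = (2.65 − 0.7) / (9.88 + 121×1.8) = 0.00855 mA.
I_C = β·I_B = 120×0.00855 = 1.03 mA, and I_E = (β+1)I_B = 1.03 mA.
V_CE = V_CC − I_C·R_C − I_E·R_E = 15 − 1.03×0.56 − 1.03×1.8 = 12.6 V.
V_CE = 12.6 V > 0.2 V confirms active-region operation.

I_C ≈ 1 mA, V_CE ≈ 13 V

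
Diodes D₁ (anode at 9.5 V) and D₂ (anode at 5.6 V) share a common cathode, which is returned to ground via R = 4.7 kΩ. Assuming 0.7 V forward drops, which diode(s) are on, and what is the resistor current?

Only D₁ conducts; I_R ≈ 1.9 mA

Assume both conduct. Then node N would need to be at both 9.5−0.7 = 8.8 V and 5.6−0.7 = 4.9 V, which is impossible.
Assume only D₁ conducts: V_N = 9.5 − 0.7 = 8.8 V, so I_R = 8.8/4.7 = 1.87 mA.
Check D₂: its anode-to-cathode voltage is 5.6 − 8.8 = -3.2 V < 0.7 V, so it is off. The assumption is consistent.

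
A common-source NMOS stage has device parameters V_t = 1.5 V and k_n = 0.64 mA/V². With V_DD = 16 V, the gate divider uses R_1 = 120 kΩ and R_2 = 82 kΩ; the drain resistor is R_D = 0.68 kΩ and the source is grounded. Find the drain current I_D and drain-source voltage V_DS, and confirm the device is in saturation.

I_D ≈ 8 mA, V_DS ≈ 11 V

V_G = V_DD·R_2/(R_1+R_2) = 16×82/202 = 6.5 V. With the source grounded, V_GS = V_G = 6.5 V.
Assume saturation: I_D = (k_n/2)(V_GS − V_t)² = (0.64/2)×(6.5 − 1.5)² = 0.32×5² = 7.98 mA.
V_DS = V_DD − I_D·R_D = 16 − 7.98×0.68 = 10.6 V.
Saturation requires V_DS ≥ V_GS − V_t = 5 V; 10.6 ≥ 5 ✓.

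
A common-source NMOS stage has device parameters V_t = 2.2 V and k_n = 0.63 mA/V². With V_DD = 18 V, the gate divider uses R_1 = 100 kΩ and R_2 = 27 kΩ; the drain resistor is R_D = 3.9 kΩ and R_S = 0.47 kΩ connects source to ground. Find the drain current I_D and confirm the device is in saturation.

I_D ≈ 0.58 mA

V_G = V_DD·R_2/(R_1+R_2) = 18×27/127 = 3.83 V.
Assume saturation: I_D = (k_n/2)(V_GS − V_t)² with V_GS = V_G − I_D·R_S = 3.83 − 0.47·I_D.
Substituting gives 0.0696·I_D² − 1.48·I_D + 0.834 = 0, with roots I_D = 0.578 or 20.7 mA.
The root I_D = 20.7 mA gives V_GS = -5.91 V ≤ V_t, so take I_D = 0.578 mA.
Then V_GS = 3.55 V and V_DS = V_DD − I_D(R_D+R_S) = 18 − 0.578×4.37 = 15.5 V.
Saturation requires V_DS ≥ V_GS − V_t = 1.35 V; 15.5 ≥ 1.35 ✓.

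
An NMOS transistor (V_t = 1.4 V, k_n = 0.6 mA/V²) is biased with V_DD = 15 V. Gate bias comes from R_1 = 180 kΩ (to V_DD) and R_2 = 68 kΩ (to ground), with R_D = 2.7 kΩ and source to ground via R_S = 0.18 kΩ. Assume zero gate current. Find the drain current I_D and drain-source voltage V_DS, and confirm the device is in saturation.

I_D ≈ 1.7 mA, V_DS ≈ 10 V

V_G = V_DD·R_2/(R_1+R_2) = 15×68/248 = 4.11 V.
Assume saturation: I_D = (k_n/2)(V_GS − V_t)² with V_GS = V_G − I_D·R_S = 4.11 − 0.18·I_D.
Substituting gives 0.00972·I_D² − 1.29·I_D + 2.21 = 0, with roots I_D = 1.73 or 131 mA.
The root I_D = 131 mA gives V_GS = -19.5 V ≤ V_t, so take I_D = 1.73 mA.
Then V_GS = 3.8 V and V_DS = V_DD − I_D(R_D+R_S) = 15 − 1.73×2.88 = 10 V.
Saturation requires V_DS ≥ V_GS − V_t = 2.4 V; 10 ≥ 2.4 ✓.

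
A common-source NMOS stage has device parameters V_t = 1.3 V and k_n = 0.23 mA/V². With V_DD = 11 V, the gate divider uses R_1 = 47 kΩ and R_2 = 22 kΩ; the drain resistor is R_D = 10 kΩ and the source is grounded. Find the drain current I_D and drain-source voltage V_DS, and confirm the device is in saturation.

I_D ≈ 0.56 mA, V_DS ≈ 5.4 V

V_G = V_DD·R_2/(R_1+R_2) = 11×22/69 = 3.51 V. With the source grounded, V_GS = V_G = 3.51 V.
Assume saturation: I_D = (k_n/2)(V_GS − V_t)² = (0.23/2)×(3.51 − 1.3)² = 0.115×2.21² = 0.56 mA.
V_DS = V_DD − I_D·R_D = 11 − 0.56×10 = 5.4 V.
Saturation requires V_DS ≥ V_GS − V_t = 2.21 V; 5.4 ≥ 2.21 ✓.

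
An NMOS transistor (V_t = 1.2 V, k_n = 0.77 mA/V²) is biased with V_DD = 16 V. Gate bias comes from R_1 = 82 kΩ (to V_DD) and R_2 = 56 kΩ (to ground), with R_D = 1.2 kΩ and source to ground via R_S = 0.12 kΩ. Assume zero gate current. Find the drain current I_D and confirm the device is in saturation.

V_G = V_DD·R_2/(R_1+R_2) = 16×56/138 = 6.49 V.
Assume saturation: I_D = (k_n/2)(V_GS − V_t)² with V_GS = V_G − I_D·R_S = 6.49 − 0.12·I_D.
Substituting gives 0.00554·I_D² − 1.49·I_D + 10.8 = 0, with roots I_D = 7.45 or 261 mA.
The root I_D = 261 mA gives V_GS = -24.8 V ≤ V_t, so take I_D = 7.45 mA.
Then V_GS = 5.6 V and V_DS = V_DD − I_D(R_D+R_S) = 16 − 7.45×1.32 = 6.17 V.
Saturation requires V_DS ≥ V_GS − V_t = 4.4 V; 6.17 ≥ 4.4 ✓.

I_D ≈ 7.4 mA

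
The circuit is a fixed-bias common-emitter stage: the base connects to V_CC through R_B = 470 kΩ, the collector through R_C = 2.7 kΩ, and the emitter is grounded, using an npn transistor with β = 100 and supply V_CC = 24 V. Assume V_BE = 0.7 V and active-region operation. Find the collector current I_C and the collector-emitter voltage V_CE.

I_C ≈ 5 mA, V_CE ≈ 11 V

Base loop: V_CC = I_B·R_B + V_BE, so I_B = (24 − 0.7)/470 kΩ = 0.0496 mA.
In the active region I_C = β·I_B = 100 × 0.0496 = 4.96 mA.
Collector loop: V_CE = V_CC − I_C·R_C = 24 − 4.96×2.7 = 10.6 V.
Since V_CE = 10.6 V > V_CE(sat) ≈ 0.2 V, the transistor is in the active region as assumed.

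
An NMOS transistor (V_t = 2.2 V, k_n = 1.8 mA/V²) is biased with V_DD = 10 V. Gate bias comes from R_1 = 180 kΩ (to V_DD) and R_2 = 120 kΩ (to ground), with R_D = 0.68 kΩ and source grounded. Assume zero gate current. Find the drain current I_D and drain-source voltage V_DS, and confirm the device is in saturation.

V_G = V_DD·R_2/(R_1+R_2) = 10×120/300 = 4 V. With the source grounded, V_GS = V_G = 4 V.
Assume saturation: I_D = (k_n/2)(V_GS − V_t)² = (1.8/2)×(4 − 2.2)² = 0.9×1.8² = 2.92 mA.
V_DS = V_DD − I_D·R_D = 10 − 2.92×0.68 = 8.02 V.
Saturation requires V_DS ≥ V_GS − V_t = 1.8 V; 8.02 ≥ 1.8 ✓.

I_D ≈ 2.9 mA, V_DS ≈ 8 V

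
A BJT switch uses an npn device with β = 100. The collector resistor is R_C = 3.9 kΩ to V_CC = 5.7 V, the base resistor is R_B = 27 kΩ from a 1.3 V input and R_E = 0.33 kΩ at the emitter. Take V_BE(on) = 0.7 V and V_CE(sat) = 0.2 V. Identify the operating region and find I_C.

active; I_C ≈ 0.99 mA

Assume active. Base-emitter loop: I_B = (V_BB − V_BE)/(R_B + (β+1)R_E) = (1.3 − 0.7)/(27 + 101×0.33) = 0.00995 mA.
I_C = β·I_B = 100×0.00995 = 0.995 mA.
V_CE = V_CC − I_C·R_C − I_E·R_E = 5.7 − 0.995×3.9 − 1×0.33 = 1.49 V > V_CE(sat), so the active-region assumption holds.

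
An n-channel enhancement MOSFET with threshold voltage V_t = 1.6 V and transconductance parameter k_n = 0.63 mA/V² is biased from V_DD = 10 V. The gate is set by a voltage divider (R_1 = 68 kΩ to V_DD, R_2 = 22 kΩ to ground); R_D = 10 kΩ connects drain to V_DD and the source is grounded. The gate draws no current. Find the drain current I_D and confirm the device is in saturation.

V_G = V_DD·R_2/(R_1+R_2) = 10×22/90 = 2.44 V. With the source grounded, V_GS = V_G = 2.44 V.
Assume saturation: I_D = (k_n/2)(V_GS − V_t)² = (0.63/2)×(2.44 − 1.6)² = 0.315×0.844² = 0.225 mA.
V_DS = V_DD − I_D·R_D = 10 − 0.225×10 = 7.75 V.
Saturation requires V_DS ≥ V_GS − V_t = 0.844 V; 7.75 ≥ 0.844 ✓.

I_D ≈ 0.22 mA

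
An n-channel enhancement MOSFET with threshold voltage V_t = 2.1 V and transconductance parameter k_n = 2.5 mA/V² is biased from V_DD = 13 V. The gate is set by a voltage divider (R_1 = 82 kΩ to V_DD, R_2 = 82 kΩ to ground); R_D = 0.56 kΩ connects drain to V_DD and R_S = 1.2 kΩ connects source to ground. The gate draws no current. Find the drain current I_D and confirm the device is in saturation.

I_D ≈ 2.5 mA

V_G = V_DD·R_2/(R_1+R_2) = 13×82/164 = 6.5 V.
Assume saturation: I_D = (k_n/2)(V_GS − V_t)² with V_GS = V_G − I_D·R_S = 6.5 − 1.2·I_D.
Substituting gives 1.8·I_D² − 14.2·I_D + 24.2 = 0, with roots I_D = 2.49 or 5.4 mA.
The root I_D = 5.4 mA gives V_GS = 0.0218 V ≤ V_t, so take I_D = 2.49 mA.
Then V_GS = 3.51 V and V_DS = V_DD − I_D(R_D+R_S) = 13 − 2.49×1.76 = 8.62 V.
Saturation requires V_DS ≥ V_GS − V_t = 1.41 V; 8.62 ≥ 1.41 ✓.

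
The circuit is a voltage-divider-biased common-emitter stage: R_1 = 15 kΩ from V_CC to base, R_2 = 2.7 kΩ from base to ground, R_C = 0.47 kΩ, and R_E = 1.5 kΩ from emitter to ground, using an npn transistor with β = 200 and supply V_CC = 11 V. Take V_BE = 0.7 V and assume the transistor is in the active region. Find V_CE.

V_CE ≈ 9.7 V

Thevenize the base divider: V_Th = V_CC·R_2/(R_1+R_2) = 11×2.7/17.7 = 1.68 V, R_Th = R_1‖R_2 = 2.29 kΩ.
Base-emitter loop: V_Th = I_B·R_Th + V_BE + (β+1)I_B·R_E, so I_B = (1.68 − 0.7) / (2.29 + 201×1.5) = 0.00322 mA.
I_C = β·I_B = 200×0.00322 = 0.644 mA, and I_E = (β+1)I_B = 0.647 mA.
V_CE = V_CC − I_C·R_C − I_E·R_E = 11 − 0.644×0.47 − 0.647×1.5 = 9.73 V.
V_CE = 9.73 V > 0.2 V confirms active-region operation.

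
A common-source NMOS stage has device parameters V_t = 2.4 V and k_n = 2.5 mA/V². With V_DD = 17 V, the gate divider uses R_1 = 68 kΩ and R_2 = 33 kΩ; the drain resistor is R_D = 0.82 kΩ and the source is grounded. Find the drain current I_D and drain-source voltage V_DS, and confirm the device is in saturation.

I_D ≈ 12 mA, V_DS ≈ 6.8 V

V_G = V_DD·R_2/(R_1+R_2) = 17×33/101 = 5.55 V. With the source grounded, V_GS = V_G = 5.55 V.
Assume saturation: I_D = (k_n/2)(V_GS − V_t)² = (2.5/2)×(5.55 − 2.4)² = 1.25×3.15² = 12.4 mA.
V_DS = V_DD − I_D·R_D = 17 − 12.4×0.82 = 6.8 V.
Saturation requires V_DS ≥ V_GS − V_t = 3.15 V; 6.8 ≥ 3.15 ✓.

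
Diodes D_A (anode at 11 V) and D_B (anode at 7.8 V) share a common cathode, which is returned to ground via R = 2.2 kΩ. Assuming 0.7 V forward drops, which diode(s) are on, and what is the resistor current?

Assume both conduct. Then node N would need to be at both 11−0.7 = 10.3 V and 7.8−0.7 = 7.1 V, which is impossible.
Assume only D_A conducts: V_N = 11 − 0.7 = 10.3 V, so I_R = 10.3/2.2 = 4.68 mA.
Check D_B: its anode-to-cathode voltage is 7.8 − 10.3 = -2.5 V < 0.7 V, so it is off. The assumption is consistent.

Only D_A conducts; I_R ≈ 4.7 mA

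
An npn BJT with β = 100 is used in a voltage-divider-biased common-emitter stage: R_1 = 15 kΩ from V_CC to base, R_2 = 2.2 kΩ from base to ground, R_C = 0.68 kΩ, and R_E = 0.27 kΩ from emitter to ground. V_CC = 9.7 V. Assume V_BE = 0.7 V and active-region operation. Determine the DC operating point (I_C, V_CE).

Thevenize the base divider: V_Th = V_CC·R_2/(R_1+R_2) = 9.7×2.2/17.2 = 1.24 V, R_Th = R_1‖R_2 = 1.92 kΩ.
Base-emitter loop: V_Th = I_B·R_Th + V_BE + (β+1)I_B·R_E, so I_B = (1.24 − 0.7) / (1.92 + 101×0.27) = 0.0185 mA.
I_C = β·I_B = 100×0.0185 = 1.85 mA, and I_E = (β+1)I_B = 1.87 mA.
V_CE = V_CC − I_C·R_C − I_E·R_E = 9.7 − 1.85×0.68 − 1.87×0.27 = 7.94 V.
V_CE = 7.94 V > 0.2 V confirms active-region operation.

I_C ≈ 1.9 mA, V_CE ≈ 7.9 V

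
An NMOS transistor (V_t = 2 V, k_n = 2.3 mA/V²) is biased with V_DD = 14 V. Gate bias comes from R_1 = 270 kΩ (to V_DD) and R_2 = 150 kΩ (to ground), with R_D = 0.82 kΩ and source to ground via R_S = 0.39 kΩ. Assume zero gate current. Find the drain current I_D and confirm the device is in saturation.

V_G = V_DD·R_2/(R_1+R_2) = 14×150/420 = 5 V.
Assume saturation: I_D = (k_n/2)(V_GS − V_t)² with V_GS = V_G − I_D·R_S = 5 − 0.39·I_D.
Substituting gives 0.175·I_D² − 3.69·I_D + 10.3 = 0, with roots I_D = 3.33 or 17.8 mA.
The root I_D = 17.8 mA gives V_GS = -1.93 V ≤ V_t, so take I_D = 3.33 mA.
Then V_GS = 3.7 V and V_DS = V_DD − I_D(R_D+R_S) = 14 − 3.33×1.21 = 9.97 V.
Saturation requires V_DS ≥ V_GS − V_t = 1.7 V; 9.97 ≥ 1.7 ✓.

I_D ≈ 3.3 mA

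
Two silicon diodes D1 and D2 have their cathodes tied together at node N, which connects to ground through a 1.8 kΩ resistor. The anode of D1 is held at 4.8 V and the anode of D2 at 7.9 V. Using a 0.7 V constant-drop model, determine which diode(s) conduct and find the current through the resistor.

Only D2 conducts; I_R ≈ 4 mA

Assume both conduct. Then node N would need to be at both 4.8−0.7 = 4.1 V and 7.9−0.7 = 7.2 V, which is impossible.
Assume only D2 conducts: V_N = 7.9 − 0.7 = 7.2 V, so I_R = 7.2/1.8 = 4 mA.
Check D1: its anode-to-cathode voltage is 4.8 − 7.2 = -2.4 V < 0.7 V, so it is off. The assumption is consistent.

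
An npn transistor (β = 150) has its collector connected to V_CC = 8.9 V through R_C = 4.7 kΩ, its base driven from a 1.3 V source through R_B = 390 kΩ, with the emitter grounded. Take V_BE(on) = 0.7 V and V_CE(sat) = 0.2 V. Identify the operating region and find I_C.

Assume active. Base-emitter loop: I_B = (V_BB − V_BE)/R_B = (1.3 − 0.7)/390 = 0.00154 mA.
I_C = β·I_B = 150×0.00154 = 0.231 mA.
V_CE = V_CC − I_C·R_C = 8.9 − 0.231×4.7 = 7.82 V > V_CE(sat), so the active-region assumption holds.

active; I_C ≈ 0.23 mA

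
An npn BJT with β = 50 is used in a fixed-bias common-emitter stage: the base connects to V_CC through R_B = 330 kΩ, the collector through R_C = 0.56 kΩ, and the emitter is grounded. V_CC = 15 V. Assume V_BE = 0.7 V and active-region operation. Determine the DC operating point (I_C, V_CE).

Base loop: V_CC = I_B·R_B + V_BE, so I_B = (15 − 0.7)/330 kΩ = 0.0433 mA.
In the active region I_C = β·I_B = 50 × 0.0433 = 2.17 mA.
Collector loop: V_CE = V_CC − I_C·R_C = 15 − 2.17×0.56 = 13.8 V.
Since V_CE = 13.8 V > V_CE(sat) ≈ 0.2 V, the transistor is in the active region as assumed.

I_C ≈ 2.2 mA, V_CE ≈ 14 V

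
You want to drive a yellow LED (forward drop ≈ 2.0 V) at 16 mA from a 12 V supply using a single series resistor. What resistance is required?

The resistor drops V_S − V_D = 12 − 2.0 = 10 V at 16 mA.
R = 10 V / 16 mA = 0.625 kΩ.

R ≈ 0.62 kΩ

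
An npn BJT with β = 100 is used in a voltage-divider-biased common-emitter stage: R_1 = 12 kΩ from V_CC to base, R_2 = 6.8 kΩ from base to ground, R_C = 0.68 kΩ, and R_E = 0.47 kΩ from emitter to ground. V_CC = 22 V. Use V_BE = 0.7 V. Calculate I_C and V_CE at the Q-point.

Thevenize the base divider: V_Th = V_CC·R_2/(R_1+R_2) = 22×6.8/18.8 = 7.96 V, R_Th = R_1‖R_2 = 4.34 kΩ.
Base-emitter loop: V_Th = I_B·R_Th + V_BE + (β+1)I_B·R_E, so I_B = (7.96 − 0.7) / (4.34 + 101×0.47) = 0.14 mA.
I_C = β·I_B = 100×0.14 = 14 mA, and I_E = (β+1)I_B = 14.1 mA.
V_CE = V_CC − I_C·R_C − I_E·R_E = 22 − 14×0.68 − 14.1×0.47 = 5.83 V.
V_CE = 5.83 V > 0.2 V confirms active-region operation.

I_C ≈ 14 mA, V_CE ≈ 5.8 V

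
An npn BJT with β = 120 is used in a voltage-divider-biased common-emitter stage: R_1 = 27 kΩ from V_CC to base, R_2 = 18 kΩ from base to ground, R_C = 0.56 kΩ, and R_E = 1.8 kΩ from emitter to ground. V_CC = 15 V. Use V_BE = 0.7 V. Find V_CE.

Thevenize the base divider: V_Th = V_CC·R_2/(R_1+R_2) = 15×18/45 = 6 V, R_Th = R_1‖R_2 = 10.8 kΩ.
Base-emitter loop: V_Th = I_B·R_Th + V_BE + (β+1)I_B·R_E, so I_B = (6 − 0.7) / (10.8 + 121×1.8) = 0.0232 mA.
I_C = β·I_B = 120×0.0232 = 2.78 mA, and I_E = (β+1)I_B = 2.81 mA.
V_CE = V_CC − I_C·R_C − I_E·R_E = 15 − 2.78×0.56 − 2.81×1.8 = 8.39 V.
V_CE = 8.39 V > 0.2 V confirms active-region operation.

V_CE ≈ 8.4 V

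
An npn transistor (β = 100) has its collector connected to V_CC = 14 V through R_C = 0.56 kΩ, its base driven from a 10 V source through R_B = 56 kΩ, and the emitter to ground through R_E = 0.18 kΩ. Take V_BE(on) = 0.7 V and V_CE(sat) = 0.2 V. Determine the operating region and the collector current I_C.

Assume active. Base-emitter loop: I_B = (V_BB − V_BE)/(R_B + (β+1)R_E) = (10 − 0.7)/(56 + 101×0.18) = 0.125 mA.
I_C = β·I_B = 100×0.125 = 12.5 mA.
V_CE = V_CC − I_C·R_C − I_E·R_E = 14 − 12.5×0.56 − 12.7×0.18 = 4.7 V > V_CE(sat), so the active-region assumption holds.

active; I_C ≈ 13 mA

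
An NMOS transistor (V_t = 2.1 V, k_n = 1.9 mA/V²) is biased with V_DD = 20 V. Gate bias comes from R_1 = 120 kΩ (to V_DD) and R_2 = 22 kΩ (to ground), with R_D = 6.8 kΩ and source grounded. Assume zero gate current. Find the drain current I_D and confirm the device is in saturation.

I_D ≈ 0.95 mA

V_G = V_DD·R_2/(R_1+R_2) = 20×22/142 = 3.1 V. With the source grounded, V_GS = V_G = 3.1 V.
Assume saturation: I_D = (k_n/2)(V_GS − V_t)² = (1.9/2)×(3.1 − 2.1)² = 0.95×0.999² = 0.947 mA.
V_DS = V_DD − I_D·R_D = 20 − 0.947×6.8 = 13.6 V.
Saturation requires V_DS ≥ V_GS − V_t = 0.999 V; 13.6 ≥ 0.999 ✓.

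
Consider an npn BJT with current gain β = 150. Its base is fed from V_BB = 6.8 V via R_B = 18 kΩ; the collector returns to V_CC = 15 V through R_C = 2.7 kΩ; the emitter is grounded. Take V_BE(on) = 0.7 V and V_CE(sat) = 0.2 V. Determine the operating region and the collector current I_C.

saturation; I_C ≈ 5.5 mA

Assume active: I_B = (6.8 − 0.7)/18 = 0.339 mA, giving I_C = β·I_B = 50.8 mA.
But then V_CE = 15 − 50.8×2.7 = -122 V < V_CE(sat) = 0.2 V — impossible in the active region.
So the transistor is saturated. With V_CE = 0.2 V, I_C = (V_CC − 0.2)/R_C = 14.8/2.7 = 5.48 mA.
Check: β·I_B = 50.8 mA > I_C = 5.48 mA, confirming saturation.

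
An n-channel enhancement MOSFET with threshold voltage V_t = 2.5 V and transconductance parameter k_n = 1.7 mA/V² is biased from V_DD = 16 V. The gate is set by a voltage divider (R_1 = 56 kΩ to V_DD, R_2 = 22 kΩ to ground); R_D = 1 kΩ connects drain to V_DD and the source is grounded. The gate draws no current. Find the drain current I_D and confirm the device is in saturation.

V_G = V_DD·R_2/(R_1+R_2) = 16×22/78 = 4.51 V. With the source grounded, V_GS = V_G = 4.51 V.
Assume saturation: I_D = (k_n/2)(V_GS − V_t)² = (1.7/2)×(4.51 − 2.5)² = 0.85×2.01² = 3.44 mA.
V_DS = V_DD − I_D·R_D = 16 − 3.44×1 = 12.6 V.
Saturation requires V_DS ≥ V_GS − V_t = 2.01 V; 12.6 ≥ 2.01 ✓.

I_D ≈ 3.4 mA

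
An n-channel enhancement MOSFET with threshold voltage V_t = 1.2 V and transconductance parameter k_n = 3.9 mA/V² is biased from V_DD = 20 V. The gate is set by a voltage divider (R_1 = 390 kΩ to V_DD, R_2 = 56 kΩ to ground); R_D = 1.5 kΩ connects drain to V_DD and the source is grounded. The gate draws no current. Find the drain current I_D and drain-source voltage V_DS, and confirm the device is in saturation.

V_G = V_DD·R_2/(R_1+R_2) = 20×56/446 = 2.51 V. With the source grounded, V_GS = V_G = 2.51 V.
Assume saturation: I_D = (k_n/2)(V_GS − V_t)² = (3.9/2)×(2.51 − 1.2)² = 1.95×1.31² = 3.35 mA.
V_DS = V_DD − I_D·R_D = 20 − 3.35×1.5 = 15 V.
Saturation requires V_DS ≥ V_GS − V_t = 1.31 V; 15 ≥ 1.31 ✓.

I_D ≈ 3.4 mA, V_DS ≈ 15 V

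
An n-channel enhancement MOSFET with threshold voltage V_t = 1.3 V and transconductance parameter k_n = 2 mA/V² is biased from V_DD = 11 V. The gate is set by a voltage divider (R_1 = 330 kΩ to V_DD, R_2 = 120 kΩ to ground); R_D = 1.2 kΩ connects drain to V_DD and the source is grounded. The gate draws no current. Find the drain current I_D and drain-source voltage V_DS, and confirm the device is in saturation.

V_G = V_DD·R_2/(R_1+R_2) = 11×120/450 = 2.93 V. With the source grounded, V_GS = V_G = 2.93 V.
Assume saturation: I_D = (k_n/2)(V_GS − V_t)² = (2/2)×(2.93 − 1.3)² = 1×1.63² = 2.67 mA.
V_DS = V_DD − I_D·R_D = 11 − 2.67×1.2 = 7.8 V.
Saturation requires V_DS ≥ V_GS − V_t = 1.63 V; 7.8 ≥ 1.63 ✓.

I_D ≈ 2.7 mA, V_DS ≈ 7.8 V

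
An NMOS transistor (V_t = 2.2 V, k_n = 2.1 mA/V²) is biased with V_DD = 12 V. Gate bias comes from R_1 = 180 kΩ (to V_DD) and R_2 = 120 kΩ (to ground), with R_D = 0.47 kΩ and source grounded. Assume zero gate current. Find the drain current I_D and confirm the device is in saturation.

I_D ≈ 7.1 mA

V_G = V_DD·R_2/(R_1+R_2) = 12×120/300 = 4.8 V. With the source grounded, V_GS = V_G = 4.8 V.
Assume saturation: I_D = (k_n/2)(V_GS − V_t)² = (2.1/2)×(4.8 − 2.2)² = 1.05×2.6² = 7.1 mA.
V_DS = V_DD − I_D·R_D = 12 − 7.1×0.47 = 8.66 V.
Saturation requires V_DS ≥ V_GS − V_t = 2.6 V; 8.66 ≥ 2.6 ✓.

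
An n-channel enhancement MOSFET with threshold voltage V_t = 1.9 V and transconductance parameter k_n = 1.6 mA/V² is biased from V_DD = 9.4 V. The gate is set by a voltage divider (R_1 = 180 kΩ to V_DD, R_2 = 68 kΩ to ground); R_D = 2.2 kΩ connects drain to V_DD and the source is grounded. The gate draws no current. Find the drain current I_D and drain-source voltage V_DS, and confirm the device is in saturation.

I_D ≈ 0.37 mA, V_DS ≈ 8.6 V

V_G = V_DD·R_2/(R_1+R_2) = 9.4×68/248 = 2.58 V. With the source grounded, V_GS = V_G = 2.58 V.
Assume saturation: I_D = (k_n/2)(V_GS − V_t)² = (1.6/2)×(2.58 − 1.9)² = 0.8×0.677² = 0.367 mA.
V_DS = V_DD − I_D·R_D = 9.4 − 0.367×2.2 = 8.59 V.
Saturation requires V_DS ≥ V_GS − V_t = 0.677 V; 8.59 ≥ 0.677 ✓.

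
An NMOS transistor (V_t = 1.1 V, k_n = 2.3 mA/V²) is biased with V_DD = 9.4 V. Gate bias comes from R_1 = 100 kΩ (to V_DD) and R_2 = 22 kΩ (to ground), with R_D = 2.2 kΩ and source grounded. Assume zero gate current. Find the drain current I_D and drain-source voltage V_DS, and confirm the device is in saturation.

I_D ≈ 0.41 mA, V_DS ≈ 8.5 V

V_G = V_DD·R_2/(R_1+R_2) = 9.4×22/122 = 1.7 V. With the source grounded, V_GS = V_G = 1.7 V.
Assume saturation: I_D = (k_n/2)(V_GS − V_t)² = (2.3/2)×(1.7 − 1.1)² = 1.15×0.595² = 0.407 mA.
V_DS = V_DD − I_D·R_D = 9.4 − 0.407×2.2 = 8.5 V.
Saturation requires V_DS ≥ V_GS − V_t = 0.595 V; 8.5 ≥ 0.595 ✓.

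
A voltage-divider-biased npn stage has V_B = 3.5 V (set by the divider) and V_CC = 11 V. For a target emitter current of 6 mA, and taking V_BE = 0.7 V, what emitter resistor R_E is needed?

V_E = V_B − V_BE = 3.5 − 0.7 = 2.8 V.
R_E = V_E / I_E = 2.8 / 6 = 0.467 kΩ.

R_E ≈ 0.47 kΩ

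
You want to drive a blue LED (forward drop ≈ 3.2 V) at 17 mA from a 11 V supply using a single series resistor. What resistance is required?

The resistor drops V_S − V_D = 11 − 3.2 = 7.8 V at 17 mA.
R = 7.8 V / 17 mA = 0.459 kΩ.

R ≈ 0.46 kΩ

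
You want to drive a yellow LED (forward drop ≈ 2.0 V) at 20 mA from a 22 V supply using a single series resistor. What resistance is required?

R ≈ 1 kΩ

The resistor drops V_S − V_D = 22 − 2.0 = 20 V at 20 mA.
R = 20 V / 20 mA = 1 kΩ.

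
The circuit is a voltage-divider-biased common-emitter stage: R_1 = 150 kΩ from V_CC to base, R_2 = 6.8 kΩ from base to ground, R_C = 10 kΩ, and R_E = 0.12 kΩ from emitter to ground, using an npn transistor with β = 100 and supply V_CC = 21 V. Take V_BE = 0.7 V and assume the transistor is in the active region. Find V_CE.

Thevenize the base divider: V_Th = V_CC·R_2/(R_1+R_2) = 21×6.8/157 = 0.911 V, R_Th = R_1‖R_2 = 6.51 kΩ.
Base-emitter loop: V_Th = I_B·R_Th + V_BE + (β+1)I_B·R_E, so I_B = (0.911 − 0.7) / (6.51 + 101×0.12) = 0.0113 mA.
I_C = β·I_B = 100×0.0113 = 1.13 mA, and I_E = (β+1)I_B = 1.14 mA.
V_CE = V_CC − I_C·R_C − I_E·R_E = 21 − 1.13×10 − 1.14×0.12 = 9.55 V.
V_CE = 9.55 V > 0.2 V confirms active-region operation.

V_CE ≈ 9.5 V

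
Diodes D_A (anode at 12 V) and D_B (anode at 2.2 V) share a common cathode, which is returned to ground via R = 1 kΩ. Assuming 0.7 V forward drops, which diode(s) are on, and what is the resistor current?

Assume both conduct. Then node N would need to be at both 12−0.7 = 11.3 V and 2.2−0.7 = 1.5 V, which is impossible.
Assume only D_A conducts: V_N = 12 − 0.7 = 11.3 V, so I_R = 11.3/1 = 11.3 mA.
Check D_B: its anode-to-cathode voltage is 2.2 − 11.3 = -9.1 V < 0.7 V, so it is off. The assumption is consistent.

Only D_A conducts; I_R ≈ 11 mA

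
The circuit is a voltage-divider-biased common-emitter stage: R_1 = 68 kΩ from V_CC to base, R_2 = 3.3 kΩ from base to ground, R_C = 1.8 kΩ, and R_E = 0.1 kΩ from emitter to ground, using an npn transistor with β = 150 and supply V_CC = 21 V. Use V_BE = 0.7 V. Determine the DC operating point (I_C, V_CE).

I_C ≈ 2.2 mA, V_CE ≈ 17 V

Thevenize the base divider: V_Th = V_CC·R_2/(R_1+R_2) = 21×3.3/71.3 = 0.972 V, R_Th = R_1‖R_2 = 3.15 kΩ.
Base-emitter loop: V_Th = I_B·R_Th + V_BE + (β+1)I_B·R_E, so I_B = (0.972 − 0.7) / (3.15 + 151×0.1) = 0.0149 mA.
I_C = β·I_B = 150×0.0149 = 2.24 mA, and I_E = (β+1)I_B = 2.25 mA.
V_CE = V_CC − I_C·R_C − I_E·R_E = 21 − 2.24×1.8 − 2.25×0.1 = 16.8 V.
V_CE = 16.8 V > 0.2 V confirms active-region operation.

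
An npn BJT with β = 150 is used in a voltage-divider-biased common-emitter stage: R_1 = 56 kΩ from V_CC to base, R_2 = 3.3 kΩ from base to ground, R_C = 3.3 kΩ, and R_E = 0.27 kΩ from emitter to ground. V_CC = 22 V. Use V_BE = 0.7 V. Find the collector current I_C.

Thevenize the base divider: V_Th = V_CC·R_2/(R_1+R_2) = 22×3.3/59.3 = 1.22 V, R_Th = R_1‖R_2 = 3.12 kΩ.
Base-emitter loop: V_Th = I_B·R_Th + V_BE + (β+1)I_B·R_E, so I_B = (1.22 − 0.7) / (3.12 + 151×0.27) = 0.0119 mA.
I_C = β·I_B = 150×0.0119 = 1.79 mA, and I_E = (β+1)I_B = 1.8 mA.
V_CE = V_CC − I_C·R_C − I_E·R_E = 22 − 1.79×3.3 − 1.8×0.27 = 15.6 V.
V_CE = 15.6 V > 0.2 V confirms active-region operation.

I_C ≈ 1.8 mA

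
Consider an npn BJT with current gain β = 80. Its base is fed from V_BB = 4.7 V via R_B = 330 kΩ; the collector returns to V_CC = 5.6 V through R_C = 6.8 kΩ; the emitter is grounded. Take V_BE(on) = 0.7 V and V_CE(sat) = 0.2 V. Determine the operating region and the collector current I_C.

saturation; I_C ≈ 0.79 mA

Assume active: I_B = (4.7 − 0.7)/330 = 0.0121 mA, giving I_C = β·I_B = 0.97 mA.
But then V_CE = 5.6 − 0.97×6.8 = -0.994 V < V_CE(sat) = 0.2 V — impossible in the active region.
So the transistor is saturated. With V_CE = 0.2 V, I_C = (V_CC − 0.2)/R_C = 5.4/6.8 = 0.794 mA.
Check: β·I_B = 0.97 mA > I_C = 0.794 mA, confirming saturation.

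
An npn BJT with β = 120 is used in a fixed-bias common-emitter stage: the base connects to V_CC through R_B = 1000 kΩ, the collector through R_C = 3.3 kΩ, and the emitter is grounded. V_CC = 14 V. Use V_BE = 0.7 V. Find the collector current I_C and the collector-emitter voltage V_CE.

I_C ≈ 1.6 mA, V_CE ≈ 8.7 V

Base loop: V_CC = I_B·R_B + V_BE, so I_B = (14 − 0.7)/1000 kΩ = 0.0133 mA.
In the active region I_C = β·I_B = 120 × 0.0133 = 1.6 mA.
Collector loop: V_CE = V_CC − I_C·R_C = 14 − 1.6×3.3 = 8.73 V.
Since V_CE = 8.73 V > V_CE(sat) ≈ 0.2 V, the transistor is in the active region as assumed.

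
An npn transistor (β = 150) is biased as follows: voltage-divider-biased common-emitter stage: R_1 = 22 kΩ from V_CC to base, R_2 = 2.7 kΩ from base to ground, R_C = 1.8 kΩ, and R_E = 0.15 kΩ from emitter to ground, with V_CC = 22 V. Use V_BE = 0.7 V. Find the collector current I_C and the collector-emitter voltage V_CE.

I_C ≈ 10 mA, V_CE ≈ 2.1 V

Thevenize the base divider: V_Th = V_CC·R_2/(R_1+R_2) = 22×2.7/24.7 = 2.4 V, R_Th = R_1‖R_2 = 2.4 kΩ.
Base-emitter loop: V_Th = I_B·R_Th + V_BE + (β+1)I_B·R_E, so I_B = (2.4 − 0.7) / (2.4 + 151×0.15) = 0.068 mA.
I_C = β·I_B = 150×0.068 = 10.2 mA, and I_E = (β+1)I_B = 10.3 mA.
V_CE = V_CC − I_C·R_C − I_E·R_E = 22 − 10.2×1.8 − 10.3×0.15 = 2.09 V.
V_CE = 2.09 V > 0.2 V confirms active-region operation.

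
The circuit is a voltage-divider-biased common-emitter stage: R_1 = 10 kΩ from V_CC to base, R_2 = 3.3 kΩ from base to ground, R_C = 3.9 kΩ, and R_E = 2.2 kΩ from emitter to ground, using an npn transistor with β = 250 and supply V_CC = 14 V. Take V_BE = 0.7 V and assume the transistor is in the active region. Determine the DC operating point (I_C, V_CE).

I_C ≈ 1.3 mA, V_CE ≈ 6.4 V

Thevenize the base divider: V_Th = V_CC·R_2/(R_1+R_2) = 14×3.3/13.3 = 3.47 V, R_Th = R_1‖R_2 = 2.48 kΩ.
Base-emitter loop: V_Th = I_B·R_Th + V_BE + (β+1)I_B·R_E, so I_B = (3.47 − 0.7) / (2.48 + 251×2.2) = 0.005 mA.
I_C = β·I_B = 250×0.005 = 1.25 mA, and I_E = (β+1)I_B = 1.26 mA.
V_CE = V_CC − I_C·R_C − I_E·R_E = 14 − 1.25×3.9 − 1.26×2.2 = 6.36 V.
V_CE = 6.36 V > 0.2 V confirms active-region operation.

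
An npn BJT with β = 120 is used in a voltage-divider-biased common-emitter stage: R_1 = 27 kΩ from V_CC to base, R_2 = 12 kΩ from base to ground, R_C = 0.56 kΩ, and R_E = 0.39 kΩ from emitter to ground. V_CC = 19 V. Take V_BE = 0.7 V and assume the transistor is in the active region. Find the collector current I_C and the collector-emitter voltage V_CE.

I_C ≈ 11 mA, V_CE ≈ 8.4 V

Thevenize the base divider: V_Th = V_CC·R_2/(R_1+R_2) = 19×12/39 = 5.85 V, R_Th = R_1‖R_2 = 8.31 kΩ.
Base-emitter loop: V_Th = I_B·R_Th + V_BE + (β+1)I_B·R_E, so I_B = (5.85 − 0.7) / (8.31 + 121×0.39) = 0.0927 mA.
I_C = β·I_B = 120×0.0927 = 11.1 mA, and I_E = (β+1)I_B = 11.2 mA.
V_CE = V_CC − I_C·R_C − I_E·R_E = 19 − 11.1×0.56 − 11.2×0.39 = 8.39 V.
V_CE = 8.39 V > 0.2 V confirms active-region operation.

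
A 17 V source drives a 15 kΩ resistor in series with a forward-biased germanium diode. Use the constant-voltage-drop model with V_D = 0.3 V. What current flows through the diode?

KVL around the loop: 17 = V_D + I·R = 0.3 + I × 15 kΩ.
So I = (17 − 0.3) / 15 kΩ = 16.7 / 15 = 1.11 mA.

I ≈ 1.1 mA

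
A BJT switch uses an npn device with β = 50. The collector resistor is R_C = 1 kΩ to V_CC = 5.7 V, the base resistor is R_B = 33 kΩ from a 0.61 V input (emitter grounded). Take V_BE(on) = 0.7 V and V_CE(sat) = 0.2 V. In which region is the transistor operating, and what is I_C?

cutoff; I_C ≈ 0

V_BB = 0.61 V ≤ V_BE(on) = 0.7 V, so the base-emitter junction is not forward biased.
The transistor is in cutoff: I_B = I_C = 0.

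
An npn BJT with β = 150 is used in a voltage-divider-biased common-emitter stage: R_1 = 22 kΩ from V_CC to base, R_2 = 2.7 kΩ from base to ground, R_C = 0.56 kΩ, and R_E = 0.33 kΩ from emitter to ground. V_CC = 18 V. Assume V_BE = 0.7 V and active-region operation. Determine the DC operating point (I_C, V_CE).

Thevenize the base divider: V_Th = V_CC·R_2/(R_1+R_2) = 18×2.7/24.7 = 1.97 V, R_Th = R_1‖R_2 = 2.4 kΩ.
Base-emitter loop: V_Th = I_B·R_Th + V_BE + (β+1)I_B·R_E, so I_B = (1.97 − 0.7) / (2.4 + 151×0.33) = 0.0243 mA.
I_C = β·I_B = 150×0.0243 = 3.64 mA, and I_E = (β+1)I_B = 3.66 mA.
V_CE = V_CC − I_C·R_C − I_E·R_E = 18 − 3.64×0.56 − 3.66×0.33 = 14.8 V.
V_CE = 14.8 V > 0.2 V confirms active-region operation.

I_C ≈ 3.6 mA, V_CE ≈ 15 V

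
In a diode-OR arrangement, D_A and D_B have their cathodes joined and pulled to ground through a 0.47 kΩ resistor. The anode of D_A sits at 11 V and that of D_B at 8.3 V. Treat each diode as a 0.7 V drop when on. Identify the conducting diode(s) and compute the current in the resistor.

Only D_A conducts; I_R ≈ 22 mA

Assume both conduct. Then node N would need to be at both 11−0.7 = 10.3 V and 8.3−0.7 = 7.6 V, which is impossible.
Assume only D_A conducts: V_N = 11 − 0.7 = 10.3 V, so I_R = 10.3/0.47 = 21.9 mA.
Check D_B: its anode-to-cathode voltage is 8.3 − 10.3 = -2 V < 0.7 V, so it is off. The assumption is consistent.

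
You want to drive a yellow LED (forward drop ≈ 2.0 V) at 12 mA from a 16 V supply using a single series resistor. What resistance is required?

The resistor drops V_S − V_D = 16 − 2.0 = 14 V at 12 mA.
R = 14 V / 12 mA = 1.17 kΩ.

R ≈ 1.2 kΩ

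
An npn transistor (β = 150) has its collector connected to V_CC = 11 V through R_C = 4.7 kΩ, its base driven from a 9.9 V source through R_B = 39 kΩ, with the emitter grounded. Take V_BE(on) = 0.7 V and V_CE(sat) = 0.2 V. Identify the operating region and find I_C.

saturation; I_C ≈ 2.3 mA

Assume active: I_B = (9.9 − 0.7)/39 = 0.236 mA, giving I_C = β·I_B = 35.4 mA.
But then V_CE = 11 − 35.4×4.7 = -155 V < V_CE(sat) = 0.2 V — impossible in the active region.
So the transistor is saturated. With V_CE = 0.2 V, I_C = (V_CC − 0.2)/R_C = 10.8/4.7 = 2.3 mA.
Check: β·I_B = 35.4 mA > I_C = 2.3 mA, confirming saturation.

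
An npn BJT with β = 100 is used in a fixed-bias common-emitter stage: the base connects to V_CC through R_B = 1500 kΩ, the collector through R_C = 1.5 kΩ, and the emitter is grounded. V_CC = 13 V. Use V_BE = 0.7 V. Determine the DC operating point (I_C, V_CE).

Base loop: V_CC = I_B·R_B + V_BE, so I_B = (13 − 0.7)/1500 kΩ = 0.0082 mA.
In the active region I_C = β·I_B = 100 × 0.0082 = 0.82 mA.
Collector loop: V_CE = V_CC − I_C·R_C = 13 − 0.82×1.5 = 11.8 V.
Since V_CE = 11.8 V > V_CE(sat) ≈ 0.2 V, the transistor is in the active region as assumed.

I_C ≈ 0.82 mA, V_CE ≈ 12 V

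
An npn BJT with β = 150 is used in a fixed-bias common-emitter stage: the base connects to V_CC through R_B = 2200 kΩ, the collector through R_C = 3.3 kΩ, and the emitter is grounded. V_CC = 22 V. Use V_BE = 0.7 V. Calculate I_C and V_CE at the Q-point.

I_C ≈ 1.5 mA, V_CE ≈ 17 V

Base loop: V_CC = I_B·R_B + V_BE, so I_B = (22 − 0.7)/2200 kΩ = 0.00968 mA.
In the active region I_C = β·I_B = 150 × 0.00968 = 1.45 mA.
Collector loop: V_CE = V_CC − I_C·R_C = 22 − 1.45×3.3 = 17.2 V.
Since V_CE = 17.2 V > V_CE(sat) ≈ 0.2 V, the transistor is in the active region as assumed.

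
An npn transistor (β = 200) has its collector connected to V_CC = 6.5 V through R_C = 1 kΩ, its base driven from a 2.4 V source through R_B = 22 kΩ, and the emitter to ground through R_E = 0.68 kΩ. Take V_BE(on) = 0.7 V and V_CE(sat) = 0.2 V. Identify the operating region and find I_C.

active; I_C ≈ 2.1 mA

Assume active. Base-emitter loop: I_B = (V_BB − V_BE)/(R_B + (β+1)R_E) = (2.4 − 0.7)/(22 + 201×0.68) = 0.0107 mA.
I_C = β·I_B = 200×0.0107 = 2.14 mA.
V_CE = V_CC − I_C·R_C − I_E·R_E = 6.5 − 2.14×1 − 2.15×0.68 = 2.89 V > V_CE(sat), so the active-region assumption holds.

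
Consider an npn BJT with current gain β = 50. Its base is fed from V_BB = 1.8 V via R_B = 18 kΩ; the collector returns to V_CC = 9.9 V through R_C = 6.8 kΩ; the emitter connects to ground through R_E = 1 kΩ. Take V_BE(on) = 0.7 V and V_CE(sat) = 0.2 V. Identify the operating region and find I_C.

active; I_C ≈ 0.8 mA

Assume active. Base-emitter loop: I_B = (V_BB − V_BE)/(R_B + (β+1)R_E) = (1.8 − 0.7)/(18 + 51×1) = 0.0159 mA.
I_C = β·I_B = 50×0.0159 = 0.797 mA.
V_CE = V_CC − I_C·R_C − I_E·R_E = 9.9 − 0.797×6.8 − 0.813×1 = 3.67 V > V_CE(sat), so the active-region assumption holds.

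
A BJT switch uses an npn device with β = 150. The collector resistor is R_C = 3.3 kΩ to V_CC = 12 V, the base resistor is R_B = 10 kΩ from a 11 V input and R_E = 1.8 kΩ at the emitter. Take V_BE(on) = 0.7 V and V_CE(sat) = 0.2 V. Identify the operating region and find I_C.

Assume active: I_B = (11 − 0.7)/(10 + 151×1.8) = 0.0366 mA, I_C = β·I_B = 5.48 mA.
Then V_CE = 12 − 5.48×3.3 − 5.52×1.8 = -16 V < 0.2 V — the active assumption fails.
Re-solve with V_CE = 0.2 V. KCL at the emitter: V_E/R_E = (V_BB−0.7−V_E)/R_B + (V_CC−0.2−V_E)/R_C, giving V_E = 4.8 V.
I_C = (V_CC − 0.2 − V_E)/R_C = (11.8 − 4.8)/3.3 = 2.12 mA.
Check: I_B = (10.3 − 4.8)/10 = 0.55 mA, and β·I_B = 82.4 mA > I_C, confirming saturation.

saturation; I_C ≈ 2.1 mA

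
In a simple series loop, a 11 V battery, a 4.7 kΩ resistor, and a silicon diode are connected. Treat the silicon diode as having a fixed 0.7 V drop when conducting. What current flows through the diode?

I ≈ 2.2 mA

KVL around the loop: 11 = V_D + I·R = 0.7 + I × 4.7 kΩ.
So I = (11 − 0.7) / 4.7 kΩ = 10.3 / 4.7 = 2.19 mA.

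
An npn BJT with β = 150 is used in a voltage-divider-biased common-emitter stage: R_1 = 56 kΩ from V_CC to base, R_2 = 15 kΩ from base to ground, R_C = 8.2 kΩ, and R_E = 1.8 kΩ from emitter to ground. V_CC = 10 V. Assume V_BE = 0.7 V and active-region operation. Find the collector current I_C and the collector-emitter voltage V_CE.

Thevenize the base divider: V_Th = V_CC·R_2/(R_1+R_2) = 10×15/71 = 2.11 V, R_Th = R_1‖R_2 = 11.8 kΩ.
Base-emitter loop: V_Th = I_B·R_Th + V_BE + (β+1)I_B·R_E, so I_B = (2.11 − 0.7) / (11.8 + 151×1.8) = 0.00498 mA.
I_C = β·I_B = 150×0.00498 = 0.747 mA, and I_E = (β+1)I_B = 0.752 mA.
V_CE = V_CC − I_C·R_C − I_E·R_E = 10 − 0.747×8.2 − 0.752×1.8 = 2.52 V.
V_CE = 2.52 V > 0.2 V confirms active-region operation.

I_C ≈ 0.75 mA, V_CE ≈ 2.5 V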